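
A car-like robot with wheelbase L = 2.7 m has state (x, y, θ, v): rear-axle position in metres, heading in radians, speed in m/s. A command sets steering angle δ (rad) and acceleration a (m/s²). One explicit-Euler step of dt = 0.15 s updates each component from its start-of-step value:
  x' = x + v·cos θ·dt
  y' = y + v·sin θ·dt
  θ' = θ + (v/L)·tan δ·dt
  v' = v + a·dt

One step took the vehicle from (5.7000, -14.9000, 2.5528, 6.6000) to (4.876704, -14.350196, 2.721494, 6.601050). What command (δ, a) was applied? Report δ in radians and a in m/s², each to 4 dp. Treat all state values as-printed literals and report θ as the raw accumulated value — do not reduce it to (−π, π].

δ = 0.4312, a = 0.0070

a = (v'−v)/dt = (0.001050)/0.15 = 0.0070
Δθ = θ'−θ = 0.168694;  (v·dt/L) = 6.6000·0.15/2.7 = 0.366667
tan δ = Δθ·L/(v·dt) = 0.460075  →  δ = 0.4312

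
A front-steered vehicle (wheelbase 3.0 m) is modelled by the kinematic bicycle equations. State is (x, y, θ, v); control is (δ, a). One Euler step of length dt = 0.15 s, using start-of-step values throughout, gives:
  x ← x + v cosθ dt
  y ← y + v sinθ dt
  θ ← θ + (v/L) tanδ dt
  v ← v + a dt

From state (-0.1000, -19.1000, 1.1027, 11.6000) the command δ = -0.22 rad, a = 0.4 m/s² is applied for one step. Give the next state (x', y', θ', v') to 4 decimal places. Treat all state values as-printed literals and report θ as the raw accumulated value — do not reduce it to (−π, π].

x' = -0.1000 + 11.6000·cos(1.1027)·0.15 = 0.6851
y' = -19.1000 + 11.6000·sin(1.1027)·0.15 = -17.5472
θ' = 1.1027 + (11.6000/3.0)·tan(-0.22)·0.15 = 0.9730
v' = 11.6000 + 0.4000·0.15 = 11.6600

(0.6851, -17.5472, 0.9730, 11.6600)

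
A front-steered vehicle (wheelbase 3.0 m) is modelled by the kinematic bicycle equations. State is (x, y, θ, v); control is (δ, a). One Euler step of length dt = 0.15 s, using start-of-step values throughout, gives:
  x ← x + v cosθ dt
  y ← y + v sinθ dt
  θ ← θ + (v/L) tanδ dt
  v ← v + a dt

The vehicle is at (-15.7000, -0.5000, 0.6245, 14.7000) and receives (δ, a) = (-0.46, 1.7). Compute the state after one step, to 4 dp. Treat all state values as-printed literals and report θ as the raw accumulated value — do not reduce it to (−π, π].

(-13.9112, 0.7892, 0.2603, 14.9550)

x' = -15.7000 + 14.7000·cos(0.6245)·0.15 = -13.9112
y' = -0.5000 + 14.7000·sin(0.6245)·0.15 = 0.7892
θ' = 0.6245 + (14.7000/3.0)·tan(-0.46)·0.15 = 0.2603
v' = 14.7000 + 1.7000·0.15 = 14.9550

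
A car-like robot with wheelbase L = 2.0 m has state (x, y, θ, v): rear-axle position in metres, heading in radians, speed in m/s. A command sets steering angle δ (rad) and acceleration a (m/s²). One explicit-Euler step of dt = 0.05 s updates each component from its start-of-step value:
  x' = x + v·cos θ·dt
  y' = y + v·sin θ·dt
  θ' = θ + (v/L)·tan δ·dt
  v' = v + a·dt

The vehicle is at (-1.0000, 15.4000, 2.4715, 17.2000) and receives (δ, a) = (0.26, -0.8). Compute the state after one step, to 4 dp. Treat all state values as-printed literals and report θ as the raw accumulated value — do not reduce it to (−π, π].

(-1.6740, 15.9341, 2.5859, 17.1600)

x' = -1.0000 + 17.2000·cos(2.4715)·0.05 = -1.6740
y' = 15.4000 + 17.2000·sin(2.4715)·0.05 = 15.9341
θ' = 2.4715 + (17.2000/2.0)·tan(0.26)·0.05 = 2.5859
v' = 17.2000 − 0.8000·0.05 = 17.1600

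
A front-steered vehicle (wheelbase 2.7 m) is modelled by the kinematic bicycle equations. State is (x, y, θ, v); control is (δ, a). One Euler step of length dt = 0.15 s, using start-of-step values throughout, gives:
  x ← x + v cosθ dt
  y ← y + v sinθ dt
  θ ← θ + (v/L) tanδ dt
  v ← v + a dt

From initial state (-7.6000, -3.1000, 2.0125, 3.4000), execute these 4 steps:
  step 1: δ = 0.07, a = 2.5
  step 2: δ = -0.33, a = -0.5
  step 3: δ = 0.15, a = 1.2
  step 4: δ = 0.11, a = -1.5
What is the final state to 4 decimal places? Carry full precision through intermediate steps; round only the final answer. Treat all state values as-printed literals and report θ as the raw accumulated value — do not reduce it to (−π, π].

after step 1 (δ=0.07, a=2.5): (-7.818015, -2.638947, 2.025744, 3.775000)
after step 2 (δ=-0.33, a=-0.5): (-8.066834, -2.130294, 1.953909, 3.700000)
after step 3 (δ=0.15, a=1.2): (-8.274298, -1.615528, 1.984975, 3.880000)
after step 4 (δ=0.11, a=-1.5): (-8.508517, -1.082738, 2.008783, 3.655000)

(-8.5085, -1.0827, 2.0088, 3.6550)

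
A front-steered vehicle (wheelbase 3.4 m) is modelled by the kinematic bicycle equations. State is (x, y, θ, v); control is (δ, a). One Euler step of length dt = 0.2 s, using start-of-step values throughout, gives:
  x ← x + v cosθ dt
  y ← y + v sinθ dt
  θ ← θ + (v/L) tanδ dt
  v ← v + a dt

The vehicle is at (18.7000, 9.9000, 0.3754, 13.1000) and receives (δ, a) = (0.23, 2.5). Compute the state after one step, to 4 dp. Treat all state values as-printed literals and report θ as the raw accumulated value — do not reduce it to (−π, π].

x' = 18.7000 + 13.1000·cos(0.3754)·0.2 = 21.1375
y' = 9.9000 + 13.1000·sin(0.3754)·0.2 = 10.8606
θ' = 0.3754 + (13.1000/3.4)·tan(0.23)·0.2 = 0.5558
v' = 13.1000 + 2.5000·0.2 = 13.6000

(21.1375, 10.8606, 0.5558, 13.6000)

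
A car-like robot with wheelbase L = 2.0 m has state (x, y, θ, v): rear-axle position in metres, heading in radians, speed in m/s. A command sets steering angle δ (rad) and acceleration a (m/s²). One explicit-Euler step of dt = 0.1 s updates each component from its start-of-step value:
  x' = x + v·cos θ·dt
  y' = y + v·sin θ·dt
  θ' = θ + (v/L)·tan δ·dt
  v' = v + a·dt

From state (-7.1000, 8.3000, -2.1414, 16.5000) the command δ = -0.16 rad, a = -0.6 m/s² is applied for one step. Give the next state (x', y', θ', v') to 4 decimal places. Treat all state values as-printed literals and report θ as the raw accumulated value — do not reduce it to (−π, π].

x' = -7.1000 + 16.5000·cos(-2.1414)·0.1 = -7.9912
y' = 8.3000 + 16.5000·sin(-2.1414)·0.1 = 6.9114
θ' = -2.1414 + (16.5000/2.0)·tan(-0.16)·0.1 = -2.2745
v' = 16.5000 − 0.6000·0.1 = 16.4400

(-7.9912, 6.9114, -2.2745, 16.4400)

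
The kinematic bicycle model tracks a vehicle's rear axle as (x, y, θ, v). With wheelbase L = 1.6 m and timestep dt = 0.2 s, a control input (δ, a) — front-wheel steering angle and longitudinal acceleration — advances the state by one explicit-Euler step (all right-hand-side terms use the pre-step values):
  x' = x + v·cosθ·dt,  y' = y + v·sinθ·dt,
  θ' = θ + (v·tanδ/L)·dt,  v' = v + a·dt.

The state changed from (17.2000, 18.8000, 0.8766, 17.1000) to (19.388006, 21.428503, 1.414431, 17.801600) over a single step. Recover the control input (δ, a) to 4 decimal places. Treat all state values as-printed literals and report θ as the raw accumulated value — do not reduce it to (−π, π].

δ = 0.2465, a = 3.5080

a = (v'−v)/dt = (0.701600)/0.2 = 3.5080
Δθ = θ'−θ = 0.537831;  (v·dt/L) = 17.1000·0.2/1.6 = 2.137500
tan δ = Δθ·L/(v·dt) = 0.251617  →  δ = 0.2465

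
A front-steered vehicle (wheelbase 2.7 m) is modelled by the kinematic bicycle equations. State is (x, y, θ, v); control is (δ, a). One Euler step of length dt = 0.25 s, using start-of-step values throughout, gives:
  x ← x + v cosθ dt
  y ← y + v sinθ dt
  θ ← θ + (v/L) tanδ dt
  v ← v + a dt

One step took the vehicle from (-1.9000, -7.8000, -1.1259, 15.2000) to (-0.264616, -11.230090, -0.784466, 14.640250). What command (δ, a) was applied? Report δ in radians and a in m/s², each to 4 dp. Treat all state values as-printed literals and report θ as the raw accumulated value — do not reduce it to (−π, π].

a = (v'−v)/dt = (-0.559750)/0.25 = -2.2390
Δθ = θ'−θ = 0.341434;  (v·dt/L) = 15.2000·0.25/2.7 = 1.407407
tan δ = Δθ·L/(v·dt) = 0.242598  →  δ = 0.2380

δ = 0.2380, a = -2.2390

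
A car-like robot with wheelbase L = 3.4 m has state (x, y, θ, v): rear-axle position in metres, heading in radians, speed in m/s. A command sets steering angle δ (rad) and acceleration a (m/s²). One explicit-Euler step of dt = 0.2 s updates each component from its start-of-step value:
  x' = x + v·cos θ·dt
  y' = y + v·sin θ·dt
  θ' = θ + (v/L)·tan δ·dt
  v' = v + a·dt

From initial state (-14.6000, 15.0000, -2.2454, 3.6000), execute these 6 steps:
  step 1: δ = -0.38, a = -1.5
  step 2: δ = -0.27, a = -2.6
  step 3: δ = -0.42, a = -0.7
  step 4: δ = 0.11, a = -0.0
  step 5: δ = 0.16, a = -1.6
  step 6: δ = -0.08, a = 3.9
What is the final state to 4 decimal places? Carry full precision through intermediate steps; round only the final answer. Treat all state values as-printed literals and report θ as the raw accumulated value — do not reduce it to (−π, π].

(-17.0666, 12.5934, -2.4255, 3.1000)

after step 1 (δ=-0.38, a=-1.5): (-15.049703, 14.437713, -2.329982, 3.300000)
after step 2 (δ=-0.27, a=-2.6): (-15.504001, 13.958951, -2.383705, 2.780000)
after step 3 (δ=-0.42, a=-0.7): (-15.907819, 13.576763, -2.456733, 2.640000)
after step 4 (δ=0.11, a=-0.0): (-16.316759, 13.242769, -2.439581, 2.640000)
after step 5 (δ=0.16, a=-1.6): (-16.719910, 12.901810, -2.414520, 2.320000)
after step 6 (δ=-0.08, a=3.9): (-17.066576, 12.593396, -2.425461, 3.100000)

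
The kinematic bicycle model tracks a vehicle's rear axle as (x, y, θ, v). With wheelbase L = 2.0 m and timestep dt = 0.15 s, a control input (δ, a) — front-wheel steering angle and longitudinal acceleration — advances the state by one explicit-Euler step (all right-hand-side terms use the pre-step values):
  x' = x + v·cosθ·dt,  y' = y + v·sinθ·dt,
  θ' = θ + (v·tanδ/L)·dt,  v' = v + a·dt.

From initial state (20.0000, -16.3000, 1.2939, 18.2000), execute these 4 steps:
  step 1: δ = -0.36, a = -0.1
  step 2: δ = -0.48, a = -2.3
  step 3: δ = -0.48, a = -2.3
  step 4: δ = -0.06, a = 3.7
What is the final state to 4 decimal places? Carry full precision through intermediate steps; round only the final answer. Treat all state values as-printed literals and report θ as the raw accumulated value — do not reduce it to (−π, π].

(27.4806, -13.1067, -0.7053, 18.0500)

after step 1 (δ=-0.36, a=-0.1): (20.746304, -13.673990, 0.780110, 18.185000)
after step 2 (δ=-0.48, a=-2.3): (22.685287, -11.755406, 0.070062, 17.840000)
after step 3 (δ=-0.48, a=-2.3): (25.354722, -11.568073, -0.626515, 17.495000)
after step 4 (δ=-0.06, a=3.7): (27.480563, -13.106738, -0.705337, 18.050000)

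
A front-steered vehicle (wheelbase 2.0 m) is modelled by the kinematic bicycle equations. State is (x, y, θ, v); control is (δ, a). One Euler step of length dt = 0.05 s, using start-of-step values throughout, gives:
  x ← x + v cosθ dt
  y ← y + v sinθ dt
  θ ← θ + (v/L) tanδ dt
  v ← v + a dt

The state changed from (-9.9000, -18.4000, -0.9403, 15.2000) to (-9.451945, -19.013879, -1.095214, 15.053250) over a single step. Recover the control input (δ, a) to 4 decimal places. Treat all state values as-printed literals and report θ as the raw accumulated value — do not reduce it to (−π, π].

a = (v'−v)/dt = (-0.146750)/0.05 = -2.9350
Δθ = θ'−θ = -0.154914;  (v·dt/L) = 15.2000·0.05/2.0 = 0.380000
tan δ = Δθ·L/(v·dt) = -0.407668  →  δ = -0.3871

δ = -0.3871, a = -2.9350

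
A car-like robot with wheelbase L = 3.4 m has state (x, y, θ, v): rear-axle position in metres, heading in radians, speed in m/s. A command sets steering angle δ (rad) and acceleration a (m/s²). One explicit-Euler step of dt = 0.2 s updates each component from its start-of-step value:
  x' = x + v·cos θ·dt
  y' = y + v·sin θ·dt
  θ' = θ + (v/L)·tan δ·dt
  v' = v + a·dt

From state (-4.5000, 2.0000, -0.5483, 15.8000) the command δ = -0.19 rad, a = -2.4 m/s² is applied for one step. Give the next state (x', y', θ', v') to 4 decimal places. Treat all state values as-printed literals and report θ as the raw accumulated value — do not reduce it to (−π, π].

(-1.8032, 0.3529, -0.7270, 15.3200)

x' = -4.5000 + 15.8000·cos(-0.5483)·0.2 = -1.8032
y' = 2.0000 + 15.8000·sin(-0.5483)·0.2 = 0.3529
θ' = -0.5483 + (15.8000/3.4)·tan(-0.19)·0.2 = -0.7270
v' = 15.8000 − 2.4000·0.2 = 15.3200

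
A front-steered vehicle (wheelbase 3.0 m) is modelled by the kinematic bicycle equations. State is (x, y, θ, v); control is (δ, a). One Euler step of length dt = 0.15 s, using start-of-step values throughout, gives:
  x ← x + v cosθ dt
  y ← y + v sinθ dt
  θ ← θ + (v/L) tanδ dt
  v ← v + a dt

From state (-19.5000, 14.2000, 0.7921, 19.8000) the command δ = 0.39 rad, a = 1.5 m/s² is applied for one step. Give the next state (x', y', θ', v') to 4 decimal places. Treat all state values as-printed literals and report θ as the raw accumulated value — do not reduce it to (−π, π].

(-17.4140, 16.3141, 1.1990, 20.0250)

x' = -19.5000 + 19.8000·cos(0.7921)·0.15 = -17.4140
y' = 14.2000 + 19.8000·sin(0.7921)·0.15 = 16.3141
θ' = 0.7921 + (19.8000/3.0)·tan(0.39)·0.15 = 1.1990
v' = 19.8000 + 1.5000·0.15 = 20.0250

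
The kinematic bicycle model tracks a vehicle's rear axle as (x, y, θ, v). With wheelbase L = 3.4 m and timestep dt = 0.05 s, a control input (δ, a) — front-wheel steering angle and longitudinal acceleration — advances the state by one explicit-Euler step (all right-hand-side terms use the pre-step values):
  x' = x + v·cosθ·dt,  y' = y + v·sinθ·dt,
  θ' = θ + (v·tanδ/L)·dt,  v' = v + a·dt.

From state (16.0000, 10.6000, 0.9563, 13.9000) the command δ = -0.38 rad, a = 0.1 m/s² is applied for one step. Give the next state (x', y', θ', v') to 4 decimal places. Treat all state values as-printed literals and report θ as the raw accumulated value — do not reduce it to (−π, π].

x' = 16.0000 + 13.9000·cos(0.9563)·0.05 = 16.4007
y' = 10.6000 + 13.9000·sin(0.9563)·0.05 = 11.1679
θ' = 0.9563 + (13.9000/3.4)·tan(-0.38)·0.05 = 0.8747
v' = 13.9000 + 0.1000·0.05 = 13.9050

(16.4007, 11.1679, 0.8747, 13.9050)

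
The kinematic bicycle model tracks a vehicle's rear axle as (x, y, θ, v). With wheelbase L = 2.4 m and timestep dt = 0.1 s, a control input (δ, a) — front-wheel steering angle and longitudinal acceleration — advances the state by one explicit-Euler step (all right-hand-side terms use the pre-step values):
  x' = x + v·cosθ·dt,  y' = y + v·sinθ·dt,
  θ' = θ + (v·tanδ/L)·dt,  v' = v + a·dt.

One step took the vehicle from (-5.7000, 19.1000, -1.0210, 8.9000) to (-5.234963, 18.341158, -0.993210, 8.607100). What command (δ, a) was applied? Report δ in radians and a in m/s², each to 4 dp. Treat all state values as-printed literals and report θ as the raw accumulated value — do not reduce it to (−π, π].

δ = 0.0748, a = -2.9290

a = (v'−v)/dt = (-0.292900)/0.1 = -2.9290
Δθ = θ'−θ = 0.027790;  (v·dt/L) = 8.9000·0.1/2.4 = 0.370833
tan δ = Δθ·L/(v·dt) = 0.074939  →  δ = 0.0748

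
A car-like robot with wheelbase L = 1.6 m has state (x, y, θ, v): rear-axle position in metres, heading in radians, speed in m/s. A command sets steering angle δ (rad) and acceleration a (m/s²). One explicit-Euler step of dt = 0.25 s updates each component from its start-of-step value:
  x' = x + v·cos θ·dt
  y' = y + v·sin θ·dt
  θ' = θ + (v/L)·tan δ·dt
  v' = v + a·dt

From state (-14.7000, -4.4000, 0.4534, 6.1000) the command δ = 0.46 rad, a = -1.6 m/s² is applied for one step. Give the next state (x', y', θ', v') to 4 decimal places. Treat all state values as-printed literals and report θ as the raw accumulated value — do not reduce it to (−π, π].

(-13.3291, -3.7320, 0.9256, 5.7000)

x' = -14.7000 + 6.1000·cos(0.4534)·0.25 = -13.3291
y' = -4.4000 + 6.1000·sin(0.4534)·0.25 = -3.7320
θ' = 0.4534 + (6.1000/1.6)·tan(0.46)·0.25 = 0.9256
v' = 6.1000 − 1.6000·0.25 = 5.7000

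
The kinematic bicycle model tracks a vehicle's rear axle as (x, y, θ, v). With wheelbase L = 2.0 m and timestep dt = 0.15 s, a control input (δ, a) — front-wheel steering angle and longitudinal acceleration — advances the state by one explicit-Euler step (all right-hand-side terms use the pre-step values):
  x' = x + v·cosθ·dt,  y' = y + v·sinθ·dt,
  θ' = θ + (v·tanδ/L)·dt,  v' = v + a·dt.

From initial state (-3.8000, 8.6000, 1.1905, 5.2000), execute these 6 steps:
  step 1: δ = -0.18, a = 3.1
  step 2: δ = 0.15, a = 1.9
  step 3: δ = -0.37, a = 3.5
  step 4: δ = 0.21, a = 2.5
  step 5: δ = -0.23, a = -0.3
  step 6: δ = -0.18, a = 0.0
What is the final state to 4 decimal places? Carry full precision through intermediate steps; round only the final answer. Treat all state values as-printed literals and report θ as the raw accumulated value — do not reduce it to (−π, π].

after step 1 (δ=-0.18, a=3.1): (-3.510467, 9.324273, 1.119532, 5.665000)
after step 2 (δ=0.15, a=1.9): (-3.139888, 10.088960, 1.183745, 5.950000)
after step 3 (δ=-0.37, a=3.5): (-2.803006, 10.915438, 1.010662, 6.475000)
after step 4 (δ=0.21, a=2.5): (-2.286980, 11.738265, 1.114169, 6.850000)
after step 5 (δ=-0.23, a=-0.3): (-1.833931, 12.660492, 0.993878, 6.805000)
after step 6 (δ=-0.18, a=0.0): (-1.277170, 13.516031, 0.901005, 6.805000)

(-1.2772, 13.5160, 0.9010, 6.8050)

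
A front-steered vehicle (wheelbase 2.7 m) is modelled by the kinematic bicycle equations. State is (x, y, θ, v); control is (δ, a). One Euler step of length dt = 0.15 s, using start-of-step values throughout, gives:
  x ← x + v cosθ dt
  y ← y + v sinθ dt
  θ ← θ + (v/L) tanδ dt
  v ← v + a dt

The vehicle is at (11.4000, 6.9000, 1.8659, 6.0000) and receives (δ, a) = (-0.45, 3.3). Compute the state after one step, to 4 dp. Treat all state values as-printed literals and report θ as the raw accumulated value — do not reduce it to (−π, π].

x' = 11.4000 + 6.0000·cos(1.8659)·0.15 = 11.1382
y' = 6.9000 + 6.0000·sin(1.8659)·0.15 = 7.7611
θ' = 1.8659 + (6.0000/2.7)·tan(-0.45)·0.15 = 1.7049
v' = 6.0000 + 3.3000·0.15 = 6.4950

(11.1382, 7.7611, 1.7049, 6.4950)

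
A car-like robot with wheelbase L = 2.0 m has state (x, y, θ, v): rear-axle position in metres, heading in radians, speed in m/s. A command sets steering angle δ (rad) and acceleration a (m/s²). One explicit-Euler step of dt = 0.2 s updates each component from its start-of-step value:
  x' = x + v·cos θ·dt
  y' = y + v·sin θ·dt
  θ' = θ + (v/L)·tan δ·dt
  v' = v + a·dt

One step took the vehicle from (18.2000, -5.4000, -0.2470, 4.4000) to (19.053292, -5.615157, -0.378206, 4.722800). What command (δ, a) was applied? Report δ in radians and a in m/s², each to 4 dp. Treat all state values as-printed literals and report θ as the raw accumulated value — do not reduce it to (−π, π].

a = (v'−v)/dt = (0.322800)/0.2 = 1.6140
Δθ = θ'−θ = -0.131206;  (v·dt/L) = 4.4000·0.2/2.0 = 0.440000
tan δ = Δθ·L/(v·dt) = -0.298195  →  δ = -0.2898

δ = -0.2898, a = 1.6140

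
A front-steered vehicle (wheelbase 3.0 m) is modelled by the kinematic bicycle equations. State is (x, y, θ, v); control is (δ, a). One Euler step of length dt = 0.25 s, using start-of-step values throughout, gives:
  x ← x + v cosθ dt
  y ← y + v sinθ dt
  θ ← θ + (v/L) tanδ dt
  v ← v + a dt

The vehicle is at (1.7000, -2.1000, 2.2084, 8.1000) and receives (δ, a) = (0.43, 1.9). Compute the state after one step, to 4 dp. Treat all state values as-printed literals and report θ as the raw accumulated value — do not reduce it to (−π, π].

x' = 1.7000 + 8.1000·cos(2.2084)·0.25 = 0.4946
y' = -2.1000 + 8.1000·sin(2.2084)·0.25 = -0.4729
θ' = 2.2084 + (8.1000/3.0)·tan(0.43)·0.25 = 2.5180
v' = 8.1000 + 1.9000·0.25 = 8.5750

(0.4946, -0.4729, 2.5180, 8.5750)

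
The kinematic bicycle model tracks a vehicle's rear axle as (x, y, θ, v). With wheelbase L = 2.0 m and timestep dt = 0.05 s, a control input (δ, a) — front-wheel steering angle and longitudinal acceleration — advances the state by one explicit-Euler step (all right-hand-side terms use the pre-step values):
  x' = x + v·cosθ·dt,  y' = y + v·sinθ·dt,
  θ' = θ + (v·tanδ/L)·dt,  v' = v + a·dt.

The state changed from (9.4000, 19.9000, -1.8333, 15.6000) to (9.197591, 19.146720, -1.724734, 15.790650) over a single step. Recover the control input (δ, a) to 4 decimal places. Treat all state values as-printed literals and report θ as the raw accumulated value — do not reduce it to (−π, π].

a = (v'−v)/dt = (0.190650)/0.05 = 3.8130
Δθ = θ'−θ = 0.108566;  (v·dt/L) = 15.6000·0.05/2.0 = 0.390000
tan δ = Δθ·L/(v·dt) = 0.278374  →  δ = 0.2715

δ = 0.2715, a = 3.8130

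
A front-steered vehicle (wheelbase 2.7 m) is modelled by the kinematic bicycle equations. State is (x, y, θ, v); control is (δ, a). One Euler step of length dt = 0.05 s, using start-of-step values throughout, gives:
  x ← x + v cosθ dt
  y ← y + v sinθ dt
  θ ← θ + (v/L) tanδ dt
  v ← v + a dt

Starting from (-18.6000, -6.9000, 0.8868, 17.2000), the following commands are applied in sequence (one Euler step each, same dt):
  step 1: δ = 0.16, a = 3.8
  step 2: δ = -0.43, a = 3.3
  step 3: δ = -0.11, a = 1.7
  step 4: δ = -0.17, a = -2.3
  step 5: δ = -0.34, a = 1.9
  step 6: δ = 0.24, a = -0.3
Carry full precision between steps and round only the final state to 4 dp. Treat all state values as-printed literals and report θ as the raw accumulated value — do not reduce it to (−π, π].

after step 1 (δ=0.16, a=3.8): (-18.056570, -6.233454, 0.938202, 17.390000)
after step 2 (δ=-0.43, a=3.3): (-17.542488, -5.532205, 0.790509, 17.555000)
after step 3 (δ=-0.11, a=1.7): (-16.925005, -4.908378, 0.754604, 17.640000)
after step 4 (δ=-0.17, a=-2.3): (-16.282431, -4.304208, 0.698530, 17.525000)
after step 5 (δ=-0.34, a=1.9): (-15.611408, -3.740698, 0.583729, 17.620000)
after step 6 (δ=0.24, a=-0.3): (-14.876290, -3.255144, 0.663579, 17.605000)

(-14.8763, -3.2551, 0.6636, 17.6050)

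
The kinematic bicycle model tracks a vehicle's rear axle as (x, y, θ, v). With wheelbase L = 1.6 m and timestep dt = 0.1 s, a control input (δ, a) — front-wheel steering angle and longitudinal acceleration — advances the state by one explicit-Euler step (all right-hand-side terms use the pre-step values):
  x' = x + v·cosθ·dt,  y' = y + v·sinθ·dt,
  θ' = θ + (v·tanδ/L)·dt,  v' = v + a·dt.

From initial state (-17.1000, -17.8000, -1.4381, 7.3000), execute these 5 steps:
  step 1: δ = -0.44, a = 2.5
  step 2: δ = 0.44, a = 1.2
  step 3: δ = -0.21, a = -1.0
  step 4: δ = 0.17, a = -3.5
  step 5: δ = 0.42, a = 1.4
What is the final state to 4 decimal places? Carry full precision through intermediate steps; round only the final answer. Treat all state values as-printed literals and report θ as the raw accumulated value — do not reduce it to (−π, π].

(-16.8438, -21.5089, -1.2502, 7.3600)

after step 1 (δ=-0.44, a=2.5): (-17.003416, -18.523582, -1.652894, 7.550000)
after step 2 (δ=0.44, a=1.2): (-17.065330, -19.276039, -1.430744, 7.670000)
after step 3 (δ=-0.21, a=-1.0): (-16.958260, -20.035530, -1.532919, 7.570000)
after step 4 (δ=0.17, a=-3.5): (-16.929594, -20.791987, -1.451704, 7.220000)
after step 5 (δ=0.42, a=1.4): (-16.843813, -21.508873, -1.250188, 7.360000)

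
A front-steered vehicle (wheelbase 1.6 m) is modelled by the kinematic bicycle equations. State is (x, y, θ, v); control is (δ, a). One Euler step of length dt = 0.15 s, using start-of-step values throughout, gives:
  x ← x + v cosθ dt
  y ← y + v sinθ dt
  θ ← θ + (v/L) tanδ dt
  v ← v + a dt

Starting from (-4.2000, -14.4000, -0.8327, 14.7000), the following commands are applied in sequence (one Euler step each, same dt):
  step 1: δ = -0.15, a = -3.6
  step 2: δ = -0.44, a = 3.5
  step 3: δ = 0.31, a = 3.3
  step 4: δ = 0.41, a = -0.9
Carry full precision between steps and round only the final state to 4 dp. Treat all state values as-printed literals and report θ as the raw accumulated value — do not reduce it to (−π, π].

(-1.0803, -22.1989, -0.6064, 15.0450)

after step 1 (δ=-0.15, a=-3.6): (-2.716298, -16.031151, -1.040983, 14.160000)
after step 2 (δ=-0.44, a=3.5): (-1.642887, -17.863953, -1.665944, 14.685000)
after step 3 (δ=0.31, a=3.3): (-1.852159, -20.056740, -1.224943, 15.180000)
after step 4 (δ=0.41, a=-0.9): (-1.080258, -22.198911, -0.606409, 15.045000)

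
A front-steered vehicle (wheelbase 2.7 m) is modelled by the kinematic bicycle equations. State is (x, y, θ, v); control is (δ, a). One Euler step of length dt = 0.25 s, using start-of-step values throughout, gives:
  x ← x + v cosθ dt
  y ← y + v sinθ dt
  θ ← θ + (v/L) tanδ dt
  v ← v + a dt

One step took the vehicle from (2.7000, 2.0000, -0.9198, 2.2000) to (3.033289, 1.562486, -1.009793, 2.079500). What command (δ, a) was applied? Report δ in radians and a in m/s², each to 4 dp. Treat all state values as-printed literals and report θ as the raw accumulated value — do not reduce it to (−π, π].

a = (v'−v)/dt = (-0.120500)/0.25 = -0.4820
Δθ = θ'−θ = -0.089993;  (v·dt/L) = 2.2000·0.25/2.7 = 0.203704
tan δ = Δθ·L/(v·dt) = -0.441784  →  δ = -0.4160

δ = -0.4160, a = -0.4820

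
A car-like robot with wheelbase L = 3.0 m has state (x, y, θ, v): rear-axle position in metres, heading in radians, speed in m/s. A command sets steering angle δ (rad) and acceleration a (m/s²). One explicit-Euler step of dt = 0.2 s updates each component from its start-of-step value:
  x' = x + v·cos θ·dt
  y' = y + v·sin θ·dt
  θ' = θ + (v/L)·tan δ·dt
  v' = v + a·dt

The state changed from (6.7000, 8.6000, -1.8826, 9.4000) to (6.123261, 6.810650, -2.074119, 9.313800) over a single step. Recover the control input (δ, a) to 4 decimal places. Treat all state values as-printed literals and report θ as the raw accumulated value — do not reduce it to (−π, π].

a = (v'−v)/dt = (-0.086200)/0.2 = -0.4310
Δθ = θ'−θ = -0.191519;  (v·dt/L) = 9.4000·0.2/3.0 = 0.626667
tan δ = Δθ·L/(v·dt) = -0.305615  →  δ = -0.2966

δ = -0.2966, a = -0.4310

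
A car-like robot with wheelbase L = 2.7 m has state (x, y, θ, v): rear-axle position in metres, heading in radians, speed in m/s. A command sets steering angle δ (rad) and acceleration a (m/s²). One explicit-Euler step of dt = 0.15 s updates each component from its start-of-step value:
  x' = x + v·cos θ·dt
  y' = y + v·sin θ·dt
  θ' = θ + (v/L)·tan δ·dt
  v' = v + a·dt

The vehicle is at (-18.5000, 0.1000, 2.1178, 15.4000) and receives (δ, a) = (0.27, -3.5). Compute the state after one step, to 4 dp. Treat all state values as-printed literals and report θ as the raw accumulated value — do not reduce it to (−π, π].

(-19.7015, 2.0729, 2.3546, 14.8750)

x' = -18.5000 + 15.4000·cos(2.1178)·0.15 = -19.7015
y' = 0.1000 + 15.4000·sin(2.1178)·0.15 = 2.0729
θ' = 2.1178 + (15.4000/2.7)·tan(0.27)·0.15 = 2.3546
v' = 15.4000 − 3.5000·0.15 = 14.8750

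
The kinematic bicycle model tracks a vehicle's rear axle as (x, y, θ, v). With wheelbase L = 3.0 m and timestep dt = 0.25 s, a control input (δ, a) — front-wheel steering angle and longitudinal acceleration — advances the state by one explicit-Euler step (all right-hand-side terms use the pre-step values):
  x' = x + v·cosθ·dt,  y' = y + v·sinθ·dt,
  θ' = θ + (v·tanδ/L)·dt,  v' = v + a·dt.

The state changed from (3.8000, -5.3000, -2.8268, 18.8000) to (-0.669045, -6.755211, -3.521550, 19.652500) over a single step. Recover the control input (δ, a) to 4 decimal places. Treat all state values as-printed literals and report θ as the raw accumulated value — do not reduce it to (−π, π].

δ = -0.4174, a = 3.4100

a = (v'−v)/dt = (0.852500)/0.25 = 3.4100
Δθ = θ'−θ = -0.694750;  (v·dt/L) = 18.8000·0.25/3.0 = 1.566667
tan δ = Δθ·L/(v·dt) = -0.443457  →  δ = -0.4174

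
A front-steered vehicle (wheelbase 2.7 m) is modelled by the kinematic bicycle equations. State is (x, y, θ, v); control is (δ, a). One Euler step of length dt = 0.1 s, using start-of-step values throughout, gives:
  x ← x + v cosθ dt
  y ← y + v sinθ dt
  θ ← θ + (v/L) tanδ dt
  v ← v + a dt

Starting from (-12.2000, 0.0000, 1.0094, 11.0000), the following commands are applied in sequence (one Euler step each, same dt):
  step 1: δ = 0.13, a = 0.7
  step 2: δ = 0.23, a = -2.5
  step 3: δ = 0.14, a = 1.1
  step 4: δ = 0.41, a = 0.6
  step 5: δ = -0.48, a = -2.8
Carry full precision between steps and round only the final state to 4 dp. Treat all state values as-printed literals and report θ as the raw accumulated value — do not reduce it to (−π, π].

(-10.0653, 4.9956, 1.1792, 10.7100)

after step 1 (δ=0.13, a=0.7): (-11.614394, 0.931164, 1.062663, 11.070000)
after step 2 (δ=0.23, a=-2.5): (-11.075787, 1.898299, 1.158662, 10.820000)
after step 3 (δ=0.14, a=1.1): (-10.642375, 2.889701, 1.215135, 10.930000)
after step 4 (δ=0.41, a=0.6): (-10.261781, 3.914298, 1.391080, 10.990000)
after step 5 (δ=-0.48, a=-2.8): (-10.065335, 4.995598, 1.179173, 10.710000)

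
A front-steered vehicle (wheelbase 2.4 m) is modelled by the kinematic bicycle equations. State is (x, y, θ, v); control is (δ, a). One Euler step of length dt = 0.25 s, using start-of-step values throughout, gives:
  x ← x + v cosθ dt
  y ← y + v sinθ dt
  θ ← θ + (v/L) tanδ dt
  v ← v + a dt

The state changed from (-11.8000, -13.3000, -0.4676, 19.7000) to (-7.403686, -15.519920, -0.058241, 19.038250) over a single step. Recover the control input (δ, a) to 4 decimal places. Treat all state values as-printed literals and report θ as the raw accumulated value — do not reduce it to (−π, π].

δ = 0.1969, a = -2.6470

a = (v'−v)/dt = (-0.661750)/0.25 = -2.6470
Δθ = θ'−θ = 0.409359;  (v·dt/L) = 19.7000·0.25/2.4 = 2.052083
tan δ = Δθ·L/(v·dt) = 0.199485  →  δ = 0.1969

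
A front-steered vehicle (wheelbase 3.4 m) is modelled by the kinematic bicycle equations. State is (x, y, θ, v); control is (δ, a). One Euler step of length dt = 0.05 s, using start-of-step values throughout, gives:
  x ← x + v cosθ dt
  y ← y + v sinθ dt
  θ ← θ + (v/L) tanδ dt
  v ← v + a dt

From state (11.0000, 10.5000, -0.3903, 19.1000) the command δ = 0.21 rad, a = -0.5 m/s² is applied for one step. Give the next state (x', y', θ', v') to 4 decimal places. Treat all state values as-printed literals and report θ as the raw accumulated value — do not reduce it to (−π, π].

(11.8832, 10.1367, -0.3304, 19.0750)

x' = 11.0000 + 19.1000·cos(-0.3903)·0.05 = 11.8832
y' = 10.5000 + 19.1000·sin(-0.3903)·0.05 = 10.1367
θ' = -0.3903 + (19.1000/3.4)·tan(0.21)·0.05 = -0.3304
v' = 19.1000 − 0.5000·0.05 = 19.0750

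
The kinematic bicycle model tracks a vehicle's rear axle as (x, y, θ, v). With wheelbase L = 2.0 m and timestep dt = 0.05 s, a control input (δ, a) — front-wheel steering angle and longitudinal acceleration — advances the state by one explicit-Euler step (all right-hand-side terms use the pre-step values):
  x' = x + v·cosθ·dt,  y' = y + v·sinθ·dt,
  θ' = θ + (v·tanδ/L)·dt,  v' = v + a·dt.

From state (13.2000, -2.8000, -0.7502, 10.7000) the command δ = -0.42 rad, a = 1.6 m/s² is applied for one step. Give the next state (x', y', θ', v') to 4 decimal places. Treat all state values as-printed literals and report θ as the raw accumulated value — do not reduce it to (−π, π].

(13.5914, -3.1648, -0.8697, 10.7800)

x' = 13.2000 + 10.7000·cos(-0.7502)·0.05 = 13.5914
y' = -2.8000 + 10.7000·sin(-0.7502)·0.05 = -3.1648
θ' = -0.7502 + (10.7000/2.0)·tan(-0.42)·0.05 = -0.8697
v' = 10.7000 + 1.6000·0.05 = 10.7800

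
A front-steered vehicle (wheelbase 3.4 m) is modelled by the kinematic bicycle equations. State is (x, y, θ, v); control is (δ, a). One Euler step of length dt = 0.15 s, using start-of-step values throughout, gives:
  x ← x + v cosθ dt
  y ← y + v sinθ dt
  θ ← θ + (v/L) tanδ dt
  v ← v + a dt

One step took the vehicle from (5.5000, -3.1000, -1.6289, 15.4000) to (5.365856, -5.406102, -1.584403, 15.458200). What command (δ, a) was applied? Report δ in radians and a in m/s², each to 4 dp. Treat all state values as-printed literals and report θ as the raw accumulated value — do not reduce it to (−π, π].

a = (v'−v)/dt = (0.058200)/0.15 = 0.3880
Δθ = θ'−θ = 0.044497;  (v·dt/L) = 15.4000·0.15/3.4 = 0.679412
tan δ = Δθ·L/(v·dt) = 0.065493  →  δ = 0.0654

δ = 0.0654, a = 0.3880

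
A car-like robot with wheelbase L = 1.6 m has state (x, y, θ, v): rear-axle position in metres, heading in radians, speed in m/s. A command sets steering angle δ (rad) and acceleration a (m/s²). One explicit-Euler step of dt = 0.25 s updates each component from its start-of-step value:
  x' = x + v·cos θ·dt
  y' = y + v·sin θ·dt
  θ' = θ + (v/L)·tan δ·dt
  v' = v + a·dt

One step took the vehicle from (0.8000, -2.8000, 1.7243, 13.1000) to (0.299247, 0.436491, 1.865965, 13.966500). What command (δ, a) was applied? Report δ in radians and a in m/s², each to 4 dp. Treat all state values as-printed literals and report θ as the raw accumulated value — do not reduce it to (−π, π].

δ = 0.0691, a = 3.4660

a = (v'−v)/dt = (0.866500)/0.25 = 3.4660
Δθ = θ'−θ = 0.141665;  (v·dt/L) = 13.1000·0.25/1.6 = 2.046875
tan δ = Δθ·L/(v·dt) = 0.069210  →  δ = 0.0691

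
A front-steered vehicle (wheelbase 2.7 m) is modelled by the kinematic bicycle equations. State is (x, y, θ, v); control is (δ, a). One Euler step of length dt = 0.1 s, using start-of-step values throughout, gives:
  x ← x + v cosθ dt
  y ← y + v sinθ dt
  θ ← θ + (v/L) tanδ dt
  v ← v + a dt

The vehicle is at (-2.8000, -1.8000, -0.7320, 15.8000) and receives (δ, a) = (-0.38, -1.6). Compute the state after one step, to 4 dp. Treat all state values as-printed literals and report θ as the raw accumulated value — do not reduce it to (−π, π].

(-1.6247, -2.8560, -0.9657, 15.6400)

x' = -2.8000 + 15.8000·cos(-0.7320)·0.1 = -1.6247
y' = -1.8000 + 15.8000·sin(-0.7320)·0.1 = -2.8560
θ' = -0.7320 + (15.8000/2.7)·tan(-0.38)·0.1 = -0.9657
v' = 15.8000 − 1.6000·0.1 = 15.6400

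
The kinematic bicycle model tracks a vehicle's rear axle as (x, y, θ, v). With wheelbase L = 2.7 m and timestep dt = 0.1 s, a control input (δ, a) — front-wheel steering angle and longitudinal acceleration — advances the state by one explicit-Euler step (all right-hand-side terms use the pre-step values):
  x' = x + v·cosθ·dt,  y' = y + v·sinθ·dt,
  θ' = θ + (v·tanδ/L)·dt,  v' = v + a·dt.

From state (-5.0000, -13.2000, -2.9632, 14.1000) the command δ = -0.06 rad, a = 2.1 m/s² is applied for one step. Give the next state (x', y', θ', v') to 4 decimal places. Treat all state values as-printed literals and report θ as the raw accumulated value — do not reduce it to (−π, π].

x' = -5.0000 + 14.1000·cos(-2.9632)·0.1 = -6.3876
y' = -13.2000 + 14.1000·sin(-2.9632)·0.1 = -13.4502
θ' = -2.9632 + (14.1000/2.7)·tan(-0.06)·0.1 = -2.9946
v' = 14.1000 + 2.1000·0.1 = 14.3100

(-6.3876, -13.4502, -2.9946, 14.3100)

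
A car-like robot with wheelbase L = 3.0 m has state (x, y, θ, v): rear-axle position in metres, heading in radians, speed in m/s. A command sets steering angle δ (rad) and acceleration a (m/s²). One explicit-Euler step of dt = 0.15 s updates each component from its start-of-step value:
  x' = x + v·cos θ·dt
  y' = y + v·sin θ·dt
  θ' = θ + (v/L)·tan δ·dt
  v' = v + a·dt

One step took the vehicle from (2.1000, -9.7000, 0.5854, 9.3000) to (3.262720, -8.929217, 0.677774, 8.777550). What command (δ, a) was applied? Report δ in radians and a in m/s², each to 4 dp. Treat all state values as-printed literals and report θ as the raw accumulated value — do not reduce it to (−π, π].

δ = 0.1961, a = -3.4830

a = (v'−v)/dt = (-0.522450)/0.15 = -3.4830
Δθ = θ'−θ = 0.092374;  (v·dt/L) = 9.3000·0.15/3.0 = 0.465000
tan δ = Δθ·L/(v·dt) = 0.198654  →  δ = 0.1961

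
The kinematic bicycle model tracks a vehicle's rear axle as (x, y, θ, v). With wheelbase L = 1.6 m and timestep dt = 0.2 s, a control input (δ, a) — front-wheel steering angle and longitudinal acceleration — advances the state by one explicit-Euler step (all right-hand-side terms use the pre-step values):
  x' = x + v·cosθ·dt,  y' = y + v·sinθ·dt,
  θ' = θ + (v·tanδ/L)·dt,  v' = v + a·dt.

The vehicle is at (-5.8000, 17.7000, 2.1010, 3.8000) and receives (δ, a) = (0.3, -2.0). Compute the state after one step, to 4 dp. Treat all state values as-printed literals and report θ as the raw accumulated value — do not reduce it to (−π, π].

(-6.1843, 18.3557, 2.2479, 3.4000)

x' = -5.8000 + 3.8000·cos(2.1010)·0.2 = -6.1843
y' = 17.7000 + 3.8000·sin(2.1010)·0.2 = 18.3557
θ' = 2.1010 + (3.8000/1.6)·tan(0.3)·0.2 = 2.2479
v' = 3.8000 − 2.0000·0.2 = 3.4000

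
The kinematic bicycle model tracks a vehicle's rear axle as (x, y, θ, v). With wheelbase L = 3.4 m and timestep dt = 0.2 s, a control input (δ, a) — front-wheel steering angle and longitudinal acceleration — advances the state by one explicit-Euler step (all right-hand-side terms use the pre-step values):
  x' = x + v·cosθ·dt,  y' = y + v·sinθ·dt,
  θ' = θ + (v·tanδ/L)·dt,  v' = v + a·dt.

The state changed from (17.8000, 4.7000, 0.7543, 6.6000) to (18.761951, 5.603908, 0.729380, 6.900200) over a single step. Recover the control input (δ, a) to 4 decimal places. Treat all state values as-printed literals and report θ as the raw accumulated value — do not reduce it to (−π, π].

a = (v'−v)/dt = (0.300200)/0.2 = 1.5010
Δθ = θ'−θ = -0.024920;  (v·dt/L) = 6.6000·0.2/3.4 = 0.388235
tan δ = Δθ·L/(v·dt) = -0.064188  →  δ = -0.0641

δ = -0.0641, a = 1.5010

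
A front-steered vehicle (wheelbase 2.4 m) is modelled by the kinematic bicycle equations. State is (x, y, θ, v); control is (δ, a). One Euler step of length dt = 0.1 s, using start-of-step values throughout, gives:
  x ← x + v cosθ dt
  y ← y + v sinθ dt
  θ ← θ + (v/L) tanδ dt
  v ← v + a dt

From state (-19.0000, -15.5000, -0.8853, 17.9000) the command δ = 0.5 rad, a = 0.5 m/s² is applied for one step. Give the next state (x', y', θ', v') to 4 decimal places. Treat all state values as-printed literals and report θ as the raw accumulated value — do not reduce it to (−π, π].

x' = -19.0000 + 17.9000·cos(-0.8853)·0.1 = -17.8668
y' = -15.5000 + 17.9000·sin(-0.8853)·0.1 = -16.8856
θ' = -0.8853 + (17.9000/2.4)·tan(0.5)·0.1 = -0.4778
v' = 17.9000 + 0.5000·0.1 = 17.9500

(-17.8668, -16.8856, -0.4778, 17.9500)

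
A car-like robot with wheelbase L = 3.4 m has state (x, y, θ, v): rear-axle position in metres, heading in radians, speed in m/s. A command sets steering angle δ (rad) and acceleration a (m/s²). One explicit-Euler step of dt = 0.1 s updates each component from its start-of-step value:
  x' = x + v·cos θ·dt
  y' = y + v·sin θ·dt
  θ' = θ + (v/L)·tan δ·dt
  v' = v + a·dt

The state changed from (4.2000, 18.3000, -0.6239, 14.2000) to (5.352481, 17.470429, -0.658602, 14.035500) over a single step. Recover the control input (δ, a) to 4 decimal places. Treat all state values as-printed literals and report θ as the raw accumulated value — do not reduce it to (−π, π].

δ = -0.0829, a = -1.6450

a = (v'−v)/dt = (-0.164500)/0.1 = -1.6450
Δθ = θ'−θ = -0.034702;  (v·dt/L) = 14.2000·0.1/3.4 = 0.417647
tan δ = Δθ·L/(v·dt) = -0.083089  →  δ = -0.0829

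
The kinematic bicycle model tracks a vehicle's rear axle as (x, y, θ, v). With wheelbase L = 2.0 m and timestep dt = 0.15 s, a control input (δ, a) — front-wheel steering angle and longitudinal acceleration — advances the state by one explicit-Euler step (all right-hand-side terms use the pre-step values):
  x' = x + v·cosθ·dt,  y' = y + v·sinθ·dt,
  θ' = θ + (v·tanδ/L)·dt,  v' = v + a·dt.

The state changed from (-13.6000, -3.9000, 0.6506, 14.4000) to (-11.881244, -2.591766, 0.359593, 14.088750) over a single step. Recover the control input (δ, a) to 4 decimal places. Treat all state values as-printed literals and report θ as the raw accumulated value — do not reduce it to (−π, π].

a = (v'−v)/dt = (-0.311250)/0.15 = -2.0750
Δθ = θ'−θ = -0.291007;  (v·dt/L) = 14.4000·0.15/2.0 = 1.080000
tan δ = Δθ·L/(v·dt) = -0.269451  →  δ = -0.2632

δ = -0.2632, a = -2.0750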